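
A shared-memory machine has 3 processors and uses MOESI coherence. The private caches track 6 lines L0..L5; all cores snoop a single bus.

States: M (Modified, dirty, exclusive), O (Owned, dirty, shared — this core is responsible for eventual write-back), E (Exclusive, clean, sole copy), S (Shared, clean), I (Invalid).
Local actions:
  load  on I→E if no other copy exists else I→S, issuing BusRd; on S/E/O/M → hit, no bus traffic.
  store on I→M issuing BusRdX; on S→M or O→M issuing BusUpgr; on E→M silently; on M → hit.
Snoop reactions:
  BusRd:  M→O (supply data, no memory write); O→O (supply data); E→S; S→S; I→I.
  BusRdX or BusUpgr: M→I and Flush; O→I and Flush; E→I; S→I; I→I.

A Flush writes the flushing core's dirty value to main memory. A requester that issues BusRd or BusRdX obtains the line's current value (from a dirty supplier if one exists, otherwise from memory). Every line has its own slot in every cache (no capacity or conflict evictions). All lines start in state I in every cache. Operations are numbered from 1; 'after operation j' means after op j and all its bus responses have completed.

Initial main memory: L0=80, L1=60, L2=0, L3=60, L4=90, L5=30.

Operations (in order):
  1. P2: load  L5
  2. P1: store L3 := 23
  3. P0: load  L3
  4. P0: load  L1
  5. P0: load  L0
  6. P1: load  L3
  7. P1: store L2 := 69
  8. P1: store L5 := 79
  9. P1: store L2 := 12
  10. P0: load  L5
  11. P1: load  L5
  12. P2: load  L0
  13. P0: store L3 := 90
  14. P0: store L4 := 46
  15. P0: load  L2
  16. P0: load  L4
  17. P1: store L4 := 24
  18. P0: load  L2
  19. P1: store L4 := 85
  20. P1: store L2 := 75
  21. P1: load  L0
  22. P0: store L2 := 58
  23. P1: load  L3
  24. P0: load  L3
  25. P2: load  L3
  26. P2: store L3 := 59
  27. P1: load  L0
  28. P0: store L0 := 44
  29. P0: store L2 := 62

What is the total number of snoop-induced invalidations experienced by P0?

1. P2: load  L5  bus=[BusRd]  L5: P0=I P1=I P2=E  mem[L5]=30
2. P1: store L3 := 23  bus=[BusRdX]  L3: P0=I P1=M P2=I  mem[L3]=60
3. P0: load  L3  bus=[BusRd]  L3: P0=S P1=O P2=I  mem[L3]=60
4. P0: load  L1  bus=[BusRd]  L1: P0=E P1=I P2=I  mem[L1]=60
5. P0: load  L0  bus=[BusRd]  L0: P0=E P1=I P2=I  mem[L0]=80
6. P1: load  L3  bus=[-]  L3: P0=S P1=O P2=I  mem[L3]=60
7. P1: store L2 := 69  bus=[BusRdX]  L2: P0=I P1=M P2=I  mem[L2]=0
8. P1: store L5 := 79  bus=[BusRdX]  L5: P0=I P1=M P2=I  mem[L5]=30
9. P1: store L2 := 12  bus=[-]  L2: P0=I P1=M P2=I  mem[L2]=0
10. P0: load  L5  bus=[BusRd]  L5: P0=S P1=O P2=I  mem[L5]=30
11. P1: load  L5  bus=[-]  L5: P0=S P1=O P2=I  mem[L5]=30
12. P2: load  L0  bus=[BusRd]  L0: P0=S P1=I P2=S  mem[L0]=80
13. P0: store L3 := 90  bus=[BusUpgr,Flush]  L3: P0=M P1=I P2=I  mem[L3]=23
14. P0: store L4 := 46  bus=[BusRdX]  L4: P0=M P1=I P2=I  mem[L4]=90
15. P0: load  L2  bus=[BusRd]  L2: P0=S P1=O P2=I  mem[L2]=0
16. P0: load  L4  bus=[-]  L4: P0=M P1=I P2=I  mem[L4]=90
17. P1: store L4 := 24  bus=[BusRdX,Flush]  L4: P0=I P1=M P2=I  mem[L4]=46
18. P0: load  L2  bus=[-]  L2: P0=S P1=O P2=I  mem[L2]=0
19. P1: store L4 := 85  bus=[-]  L4: P0=I P1=M P2=I  mem[L4]=46
20. P1: store L2 := 75  bus=[BusUpgr]  L2: P0=I P1=M P2=I  mem[L2]=0
21. P1: load  L0  bus=[BusRd]  L0: P0=S P1=S P2=S  mem[L0]=80
22. P0: store L2 := 58  bus=[BusRdX,Flush]  L2: P0=M P1=I P2=I  mem[L2]=75
23. P1: load  L3  bus=[BusRd]  L3: P0=O P1=S P2=I  mem[L3]=23
24. P0: load  L3  bus=[-]  L3: P0=O P1=S P2=I  mem[L3]=23
25. P2: load  L3  bus=[BusRd]  L3: P0=O P1=S P2=S  mem[L3]=23
26. P2: store L3 := 59  bus=[BusUpgr,Flush]  L3: P0=I P1=I P2=M  mem[L3]=90
27. P1: load  L0  bus=[-]  L0: P0=S P1=S P2=S  mem[L0]=80
28. P0: store L0 := 44  bus=[BusUpgr]  L0: P0=M P1=I P2=I  mem[L0]=80
29. P0: store L2 := 62  bus=[-]  L2: P0=M P1=I P2=I  mem[L2]=75

invalidations = 3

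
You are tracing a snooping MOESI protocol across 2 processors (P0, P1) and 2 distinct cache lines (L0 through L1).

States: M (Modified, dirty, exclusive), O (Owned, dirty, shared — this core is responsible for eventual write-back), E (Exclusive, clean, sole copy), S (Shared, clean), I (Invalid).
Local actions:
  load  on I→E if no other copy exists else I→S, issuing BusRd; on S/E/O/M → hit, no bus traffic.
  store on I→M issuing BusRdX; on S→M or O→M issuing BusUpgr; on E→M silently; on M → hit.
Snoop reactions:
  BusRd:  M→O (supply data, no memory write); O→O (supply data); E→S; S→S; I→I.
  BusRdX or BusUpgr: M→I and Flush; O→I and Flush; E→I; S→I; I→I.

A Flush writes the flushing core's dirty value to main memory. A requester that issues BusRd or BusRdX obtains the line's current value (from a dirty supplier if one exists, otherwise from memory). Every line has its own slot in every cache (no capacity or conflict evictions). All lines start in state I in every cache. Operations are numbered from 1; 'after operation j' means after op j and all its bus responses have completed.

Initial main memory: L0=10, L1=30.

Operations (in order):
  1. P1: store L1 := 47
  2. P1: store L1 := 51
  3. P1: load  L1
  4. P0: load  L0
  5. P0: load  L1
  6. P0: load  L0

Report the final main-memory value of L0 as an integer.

memory[L0] = 10

[1] P1: store L1 := 47 | P0:I, P1:M(47) | bus: BusRdX
[2] P1: store L1 := 51 | P0:I, P1:M(51) | bus: none
[3] P1: load  L1 | P0:I, P1:M(51) | bus: none
[4] P0: load  L0 | P0:E(10), P1:I | bus: BusRd
[5] P0: load  L1 | P0:S(51), P1:O(51) | bus: BusRd
[6] P0: load  L0 | P0:E(10), P1:I | bus: none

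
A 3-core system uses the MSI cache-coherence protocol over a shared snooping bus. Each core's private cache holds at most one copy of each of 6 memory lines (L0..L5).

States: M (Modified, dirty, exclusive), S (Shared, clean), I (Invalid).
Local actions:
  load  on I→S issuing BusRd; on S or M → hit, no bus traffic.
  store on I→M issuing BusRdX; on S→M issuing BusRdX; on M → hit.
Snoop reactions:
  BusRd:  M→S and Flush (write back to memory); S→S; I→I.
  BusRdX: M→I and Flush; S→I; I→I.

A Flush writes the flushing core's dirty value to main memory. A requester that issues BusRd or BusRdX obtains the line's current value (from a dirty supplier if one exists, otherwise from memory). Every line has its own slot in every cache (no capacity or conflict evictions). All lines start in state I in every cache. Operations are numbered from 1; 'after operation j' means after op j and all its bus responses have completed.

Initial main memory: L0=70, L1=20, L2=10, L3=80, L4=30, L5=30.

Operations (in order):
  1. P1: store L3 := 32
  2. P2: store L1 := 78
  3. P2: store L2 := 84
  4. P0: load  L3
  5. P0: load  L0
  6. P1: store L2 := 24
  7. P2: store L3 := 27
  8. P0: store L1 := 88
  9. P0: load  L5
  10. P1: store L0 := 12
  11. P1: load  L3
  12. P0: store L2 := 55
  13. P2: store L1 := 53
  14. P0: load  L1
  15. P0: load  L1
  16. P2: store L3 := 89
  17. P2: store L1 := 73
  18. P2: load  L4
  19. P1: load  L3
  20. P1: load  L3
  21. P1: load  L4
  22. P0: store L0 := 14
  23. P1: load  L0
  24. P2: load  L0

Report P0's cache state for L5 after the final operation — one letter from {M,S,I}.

  op1 P1: store L3 := 32 → I/M/I on L3; bus BusRdX; mem=80
  op2 P2: store L1 := 78 → I/I/M on L1; bus BusRdX; mem=20
  op3 P2: store L2 := 84 → I/I/M on L2; bus BusRdX; mem=10
  op4 P0: load  L3 → S/S/I on L3; bus BusRd Flush; mem=32
  op5 P0: load  L0 → S/I/I on L0; bus BusRd; mem=70
  op6 P1: store L2 := 24 → I/M/I on L2; bus BusRdX Flush; mem=84
  op7 P2: store L3 := 27 → I/I/M on L3; bus BusRdX; mem=32
  op8 P0: store L1 := 88 → M/I/I on L1; bus BusRdX Flush; mem=78
  op9 P0: load  L5 → S/I/I on L5; bus BusRd; mem=30
  op10 P1: store L0 := 12 → I/M/I on L0; bus BusRdX; mem=70
  op11 P1: load  L3 → I/S/S on L3; bus BusRd Flush; mem=27
  op12 P0: store L2 := 55 → M/I/I on L2; bus BusRdX Flush; mem=24
  op13 P2: store L1 := 53 → I/I/M on L1; bus BusRdX Flush; mem=88
  op14 P0: load  L1 → S/I/S on L1; bus BusRd Flush; mem=53
  op15 P0: load  L1 → S/I/S on L1; bus (none); mem=53
  op16 P2: store L3 := 89 → I/I/M on L3; bus BusRdX; mem=27
  op17 P2: store L1 := 73 → I/I/M on L1; bus BusRdX; mem=53
  op18 P2: load  L4 → I/I/S on L4; bus BusRd; mem=30
  op19 P1: load  L3 → I/S/S on L3; bus BusRd Flush; mem=89
  op20 P1: load  L3 → I/S/S on L3; bus (none); mem=89
  op21 P1: load  L4 → I/S/S on L4; bus BusRd; mem=30
  op22 P0: store L0 := 14 → M/I/I on L0; bus BusRdX Flush; mem=12
  op23 P1: load  L0 → S/S/I on L0; bus BusRd Flush; mem=14
  op24 P2: load  L0 → S/S/S on L0; bus BusRd; mem=14

state = S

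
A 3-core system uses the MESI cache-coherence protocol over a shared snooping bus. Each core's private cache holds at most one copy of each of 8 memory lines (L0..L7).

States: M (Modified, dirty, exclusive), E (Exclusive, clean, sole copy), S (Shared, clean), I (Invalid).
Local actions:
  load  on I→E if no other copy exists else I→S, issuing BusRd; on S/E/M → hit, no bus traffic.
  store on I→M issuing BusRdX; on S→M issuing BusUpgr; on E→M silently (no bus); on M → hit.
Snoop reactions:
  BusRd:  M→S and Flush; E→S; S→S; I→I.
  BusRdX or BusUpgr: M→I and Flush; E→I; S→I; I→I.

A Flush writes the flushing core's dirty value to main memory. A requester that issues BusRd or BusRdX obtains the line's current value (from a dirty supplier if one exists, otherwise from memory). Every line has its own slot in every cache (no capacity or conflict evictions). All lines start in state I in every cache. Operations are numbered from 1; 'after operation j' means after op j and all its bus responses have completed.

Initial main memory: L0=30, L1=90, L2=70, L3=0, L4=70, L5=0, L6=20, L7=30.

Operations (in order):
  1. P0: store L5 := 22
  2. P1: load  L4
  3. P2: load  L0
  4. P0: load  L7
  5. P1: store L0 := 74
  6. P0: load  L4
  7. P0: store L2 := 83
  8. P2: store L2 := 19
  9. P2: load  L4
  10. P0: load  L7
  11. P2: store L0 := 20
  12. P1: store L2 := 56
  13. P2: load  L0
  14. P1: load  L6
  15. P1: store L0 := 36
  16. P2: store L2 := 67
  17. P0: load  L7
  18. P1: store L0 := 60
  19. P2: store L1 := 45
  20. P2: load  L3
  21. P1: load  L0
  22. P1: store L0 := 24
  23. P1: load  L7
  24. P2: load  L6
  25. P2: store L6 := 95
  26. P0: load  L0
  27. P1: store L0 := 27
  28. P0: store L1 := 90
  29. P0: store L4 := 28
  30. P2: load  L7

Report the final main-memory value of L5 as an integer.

memory[L5] = 0

[1] P0: store L5 := 22 | P0:M(22), P1:I, P2:I | bus: BusRdX
[2] P1: load  L4 | P0:I, P1:E(70), P2:I | bus: BusRd
[3] P2: load  L0 | P0:I, P1:I, P2:E(30) | bus: BusRd
[4] P0: load  L7 | P0:E(30), P1:I, P2:I | bus: BusRd
[5] P1: store L0 := 74 | P0:I, P1:M(74), P2:I | bus: BusRdX
[6] P0: load  L4 | P0:S(70), P1:S(70), P2:I | bus: BusRd
[7] P0: store L2 := 83 | P0:M(83), P1:I, P2:I | bus: BusRdX
[8] P2: store L2 := 19 | P0:I, P1:I, P2:M(19) | bus: BusRdX,Flush
[9] P2: load  L4 | P0:S(70), P1:S(70), P2:S(70) | bus: BusRd
[10] P0: load  L7 | P0:E(30), P1:I, P2:I | bus: none
[11] P2: store L0 := 20 | P0:I, P1:I, P2:M(20) | bus: BusRdX,Flush
[12] P1: store L2 := 56 | P0:I, P1:M(56), P2:I | bus: BusRdX,Flush
[13] P2: load  L0 | P0:I, P1:I, P2:M(20) | bus: none
[14] P1: load  L6 | P0:I, P1:E(20), P2:I | bus: BusRd
[15] P1: store L0 := 36 | P0:I, P1:M(36), P2:I | bus: BusRdX,Flush
[16] P2: store L2 := 67 | P0:I, P1:I, P2:M(67) | bus: BusRdX,Flush
[17] P0: load  L7 | P0:E(30), P1:I, P2:I | bus: none
[18] P1: store L0 := 60 | P0:I, P1:M(60), P2:I | bus: none
[19] P2: store L1 := 45 | P0:I, P1:I, P2:M(45) | bus: BusRdX
[20] P2: load  L3 | P0:I, P1:I, P2:E(0) | bus: BusRd
[21] P1: load  L0 | P0:I, P1:M(60), P2:I | bus: none
[22] P1: store L0 := 24 | P0:I, P1:M(24), P2:I | bus: none
[23] P1: load  L7 | P0:S(30), P1:S(30), P2:I | bus: BusRd
[24] P2: load  L6 | P0:I, P1:S(20), P2:S(20) | bus: BusRd
[25] P2: store L6 := 95 | P0:I, P1:I, P2:M(95) | bus: BusUpgr
[26] P0: load  L0 | P0:S(24), P1:S(24), P2:I | bus: BusRd,Flush
[27] P1: store L0 := 27 | P0:I, P1:M(27), P2:I | bus: BusUpgr
[28] P0: store L1 := 90 | P0:M(90), P1:I, P2:I | bus: BusRdX,Flush
[29] P0: store L4 := 28 | P0:M(28), P1:I, P2:I | bus: BusUpgr
[30] P2: load  L7 | P0:S(30), P1:S(30), P2:S(30) | bus: BusRd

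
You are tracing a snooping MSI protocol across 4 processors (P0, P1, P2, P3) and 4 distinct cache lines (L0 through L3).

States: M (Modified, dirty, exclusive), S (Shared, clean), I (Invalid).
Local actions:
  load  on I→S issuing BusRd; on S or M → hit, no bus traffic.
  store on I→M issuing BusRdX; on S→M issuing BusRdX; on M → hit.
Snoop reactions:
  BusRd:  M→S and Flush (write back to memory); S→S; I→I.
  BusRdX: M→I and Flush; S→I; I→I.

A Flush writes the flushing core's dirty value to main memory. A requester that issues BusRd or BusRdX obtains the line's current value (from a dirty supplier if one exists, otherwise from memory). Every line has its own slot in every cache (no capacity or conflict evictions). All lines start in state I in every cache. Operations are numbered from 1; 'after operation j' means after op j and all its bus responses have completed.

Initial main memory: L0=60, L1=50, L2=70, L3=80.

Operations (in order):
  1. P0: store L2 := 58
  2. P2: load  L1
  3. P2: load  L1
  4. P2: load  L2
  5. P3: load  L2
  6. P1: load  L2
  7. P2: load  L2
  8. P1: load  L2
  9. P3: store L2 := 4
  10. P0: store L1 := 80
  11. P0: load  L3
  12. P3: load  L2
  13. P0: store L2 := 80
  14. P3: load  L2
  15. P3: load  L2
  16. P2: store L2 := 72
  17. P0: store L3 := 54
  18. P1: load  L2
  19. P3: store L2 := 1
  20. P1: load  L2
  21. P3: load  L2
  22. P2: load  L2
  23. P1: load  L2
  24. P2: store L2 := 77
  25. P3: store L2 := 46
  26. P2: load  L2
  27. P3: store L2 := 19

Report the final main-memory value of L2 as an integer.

memory[L2] = 46

  op1 P0: store L2 := 58 → M/I/I/I on L2; bus BusRdX; mem=70
  op2 P2: load  L1 → I/I/S/I on L1; bus BusRd; mem=50
  op3 P2: load  L1 → I/I/S/I on L1; bus (none); mem=50
  op4 P2: load  L2 → S/I/S/I on L2; bus BusRd Flush; mem=58
  op5 P3: load  L2 → S/I/S/S on L2; bus BusRd; mem=58
  op6 P1: load  L2 → S/S/S/S on L2; bus BusRd; mem=58
  op7 P2: load  L2 → S/S/S/S on L2; bus (none); mem=58
  op8 P1: load  L2 → S/S/S/S on L2; bus (none); mem=58
  op9 P3: store L2 := 4 → I/I/I/M on L2; bus BusRdX; mem=58
  op10 P0: store L1 := 80 → M/I/I/I on L1; bus BusRdX; mem=50
  op11 P0: load  L3 → S/I/I/I on L3; bus BusRd; mem=80
  op12 P3: load  L2 → I/I/I/M on L2; bus (none); mem=58
  op13 P0: store L2 := 80 → M/I/I/I on L2; bus BusRdX Flush; mem=4
  op14 P3: load  L2 → S/I/I/S on L2; bus BusRd Flush; mem=80
  op15 P3: load  L2 → S/I/I/S on L2; bus (none); mem=80
  op16 P2: store L2 := 72 → I/I/M/I on L2; bus BusRdX; mem=80
  op17 P0: store L3 := 54 → M/I/I/I on L3; bus BusRdX; mem=80
  op18 P1: load  L2 → I/S/S/I on L2; bus BusRd Flush; mem=72
  op19 P3: store L2 := 1 → I/I/I/M on L2; bus BusRdX; mem=72
  op20 P1: load  L2 → I/S/I/S on L2; bus BusRd Flush; mem=1
  op21 P3: load  L2 → I/S/I/S on L2; bus (none); mem=1
  op22 P2: load  L2 → I/S/S/S on L2; bus BusRd; mem=1
  op23 P1: load  L2 → I/S/S/S on L2; bus (none); mem=1
  op24 P2: store L2 := 77 → I/I/M/I on L2; bus BusRdX; mem=1
  op25 P3: store L2 := 46 → I/I/I/M on L2; bus BusRdX Flush; mem=77
  op26 P2: load  L2 → I/I/S/S on L2; bus BusRd Flush; mem=46
  op27 P3: store L2 := 19 → I/I/I/M on L2; bus BusRdX; mem=46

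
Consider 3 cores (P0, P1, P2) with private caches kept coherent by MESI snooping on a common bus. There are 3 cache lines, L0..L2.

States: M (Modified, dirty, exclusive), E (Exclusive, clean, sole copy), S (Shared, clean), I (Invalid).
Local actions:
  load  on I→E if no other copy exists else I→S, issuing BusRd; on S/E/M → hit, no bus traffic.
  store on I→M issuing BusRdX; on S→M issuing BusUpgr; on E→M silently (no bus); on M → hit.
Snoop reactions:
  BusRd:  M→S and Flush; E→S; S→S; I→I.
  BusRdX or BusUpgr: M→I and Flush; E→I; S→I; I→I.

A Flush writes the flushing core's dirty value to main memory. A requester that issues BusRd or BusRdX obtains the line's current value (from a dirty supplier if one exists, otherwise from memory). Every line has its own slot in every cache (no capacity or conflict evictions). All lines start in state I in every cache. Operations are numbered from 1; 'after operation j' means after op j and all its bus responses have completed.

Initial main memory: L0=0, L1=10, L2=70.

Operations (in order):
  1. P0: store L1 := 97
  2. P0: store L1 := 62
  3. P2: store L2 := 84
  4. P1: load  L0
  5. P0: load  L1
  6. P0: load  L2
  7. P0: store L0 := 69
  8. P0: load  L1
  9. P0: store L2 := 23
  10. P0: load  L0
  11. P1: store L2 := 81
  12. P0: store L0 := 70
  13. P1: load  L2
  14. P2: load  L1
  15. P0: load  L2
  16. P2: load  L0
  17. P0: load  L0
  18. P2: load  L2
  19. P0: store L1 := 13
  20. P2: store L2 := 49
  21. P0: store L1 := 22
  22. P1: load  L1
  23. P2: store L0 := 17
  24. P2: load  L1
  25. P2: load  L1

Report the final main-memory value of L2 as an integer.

[1] P0: store L1 := 97 | P0:M(97), P1:I, P2:I | bus: BusRdX
[2] P0: store L1 := 62 | P0:M(62), P1:I, P2:I | bus: none
[3] P2: store L2 := 84 | P0:I, P1:I, P2:M(84) | bus: BusRdX
[4] P1: load  L0 | P0:I, P1:E(0), P2:I | bus: BusRd
[5] P0: load  L1 | P0:M(62), P1:I, P2:I | bus: none
[6] P0: load  L2 | P0:S(84), P1:I, P2:S(84) | bus: BusRd,Flush
[7] P0: store L0 := 69 | P0:M(69), P1:I, P2:I | bus: BusRdX
[8] P0: load  L1 | P0:M(62), P1:I, P2:I | bus: none
[9] P0: store L2 := 23 | P0:M(23), P1:I, P2:I | bus: BusUpgr
[10] P0: load  L0 | P0:M(69), P1:I, P2:I | bus: none
[11] P1: store L2 := 81 | P0:I, P1:M(81), P2:I | bus: BusRdX,Flush
[12] P0: store L0 := 70 | P0:M(70), P1:I, P2:I | bus: none
[13] P1: load  L2 | P0:I, P1:M(81), P2:I | bus: none
[14] P2: load  L1 | P0:S(62), P1:I, P2:S(62) | bus: BusRd,Flush
[15] P0: load  L2 | P0:S(81), P1:S(81), P2:I | bus: BusRd,Flush
[16] P2: load  L0 | P0:S(70), P1:I, P2:S(70) | bus: BusRd,Flush
[17] P0: load  L0 | P0:S(70), P1:I, P2:S(70) | bus: none
[18] P2: load  L2 | P0:S(81), P1:S(81), P2:S(81) | bus: BusRd
[19] P0: store L1 := 13 | P0:M(13), P1:I, P2:I | bus: BusUpgr
[20] P2: store L2 := 49 | P0:I, P1:I, P2:M(49) | bus: BusUpgr
[21] P0: store L1 := 22 | P0:M(22), P1:I, P2:I | bus: none
[22] P1: load  L1 | P0:S(22), P1:S(22), P2:I | bus: BusRd,Flush
[23] P2: store L0 := 17 | P0:I, P1:I, P2:M(17) | bus: BusUpgr
[24] P2: load  L1 | P0:S(22), P1:S(22), P2:S(22) | bus: BusRd
[25] P2: load  L1 | P0:S(22), P1:S(22), P2:S(22) | bus: none

memory[L2] = 81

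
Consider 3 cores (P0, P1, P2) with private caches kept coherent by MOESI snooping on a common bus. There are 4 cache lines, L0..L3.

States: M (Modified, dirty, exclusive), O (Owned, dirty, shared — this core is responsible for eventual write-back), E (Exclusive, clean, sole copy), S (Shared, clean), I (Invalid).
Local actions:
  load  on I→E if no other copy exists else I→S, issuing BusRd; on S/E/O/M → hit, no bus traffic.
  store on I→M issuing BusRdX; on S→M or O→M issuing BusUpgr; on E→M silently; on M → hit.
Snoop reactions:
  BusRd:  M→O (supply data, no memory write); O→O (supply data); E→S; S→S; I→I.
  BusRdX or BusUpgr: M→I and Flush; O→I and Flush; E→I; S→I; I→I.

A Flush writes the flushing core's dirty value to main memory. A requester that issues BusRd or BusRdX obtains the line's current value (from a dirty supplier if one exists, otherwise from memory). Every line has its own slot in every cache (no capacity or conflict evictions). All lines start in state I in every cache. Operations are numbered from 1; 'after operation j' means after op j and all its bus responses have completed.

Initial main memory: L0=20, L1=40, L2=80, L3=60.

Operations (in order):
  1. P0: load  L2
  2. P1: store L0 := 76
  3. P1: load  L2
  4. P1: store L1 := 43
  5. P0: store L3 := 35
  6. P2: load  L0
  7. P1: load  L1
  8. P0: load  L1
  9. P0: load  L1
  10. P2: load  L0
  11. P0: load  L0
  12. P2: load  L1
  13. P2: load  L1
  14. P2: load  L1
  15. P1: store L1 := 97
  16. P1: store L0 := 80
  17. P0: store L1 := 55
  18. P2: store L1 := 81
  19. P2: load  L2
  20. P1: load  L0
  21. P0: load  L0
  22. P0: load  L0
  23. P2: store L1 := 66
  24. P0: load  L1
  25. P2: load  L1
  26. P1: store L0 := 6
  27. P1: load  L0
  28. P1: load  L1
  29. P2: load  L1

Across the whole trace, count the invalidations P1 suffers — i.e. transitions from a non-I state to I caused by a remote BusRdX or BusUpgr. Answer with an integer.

step 1: P0: load  L2  ⟶  EII  (L2)  txn=BusRd  M[L2]=80
step 2: P1: store L0 := 76  ⟶  IMI  (L0)  txn=BusRdX  M[L0]=20
step 3: P1: load  L2  ⟶  SSI  (L2)  txn=BusRd  M[L2]=80
step 4: P1: store L1 := 43  ⟶  IMI  (L1)  txn=BusRdX  M[L1]=40
step 5: P0: store L3 := 35  ⟶  MII  (L3)  txn=BusRdX  M[L3]=60
step 6: P2: load  L0  ⟶  IOS  (L0)  txn=BusRd  M[L0]=20
step 7: P1: load  L1  ⟶  IMI  (L1)  txn=∅  M[L1]=40
step 8: P0: load  L1  ⟶  SOI  (L1)  txn=BusRd  M[L1]=40
step 9: P0: load  L1  ⟶  SOI  (L1)  txn=∅  M[L1]=40
step 10: P2: load  L0  ⟶  IOS  (L0)  txn=∅  M[L0]=20
step 11: P0: load  L0  ⟶  SOS  (L0)  txn=BusRd  M[L0]=20
step 12: P2: load  L1  ⟶  SOS  (L1)  txn=BusRd  M[L1]=40
step 13: P2: load  L1  ⟶  SOS  (L1)  txn=∅  M[L1]=40
step 14: P2: load  L1  ⟶  SOS  (L1)  txn=∅  M[L1]=40
step 15: P1: store L1 := 97  ⟶  IMI  (L1)  txn=BusUpgr  M[L1]=40
step 16: P1: store L0 := 80  ⟶  IMI  (L0)  txn=BusUpgr  M[L0]=20
step 17: P0: store L1 := 55  ⟶  MII  (L1)  txn=BusRdX+Flush  M[L1]=97
step 18: P2: store L1 := 81  ⟶  IIM  (L1)  txn=BusRdX+Flush  M[L1]=55
step 19: P2: load  L2  ⟶  SSS  (L2)  txn=BusRd  M[L2]=80
step 20: P1: load  L0  ⟶  IMI  (L0)  txn=∅  M[L0]=20
step 21: P0: load  L0  ⟶  SOI  (L0)  txn=BusRd  M[L0]=20
step 22: P0: load  L0  ⟶  SOI  (L0)  txn=∅  M[L0]=20
step 23: P2: store L1 := 66  ⟶  IIM  (L1)  txn=∅  M[L1]=55
step 24: P0: load  L1  ⟶  SIO  (L1)  txn=BusRd  M[L1]=55
step 25: P2: load  L1  ⟶  SIO  (L1)  txn=∅  M[L1]=55
step 26: P1: store L0 := 6  ⟶  IMI  (L0)  txn=BusUpgr  M[L0]=20
step 27: P1: load  L0  ⟶  IMI  (L0)  txn=∅  M[L0]=20
step 28: P1: load  L1  ⟶  SSO  (L1)  txn=BusRd  M[L1]=55
step 29: P2: load  L1  ⟶  SSO  (L1)  txn=∅  M[L1]=55

invalidations = 1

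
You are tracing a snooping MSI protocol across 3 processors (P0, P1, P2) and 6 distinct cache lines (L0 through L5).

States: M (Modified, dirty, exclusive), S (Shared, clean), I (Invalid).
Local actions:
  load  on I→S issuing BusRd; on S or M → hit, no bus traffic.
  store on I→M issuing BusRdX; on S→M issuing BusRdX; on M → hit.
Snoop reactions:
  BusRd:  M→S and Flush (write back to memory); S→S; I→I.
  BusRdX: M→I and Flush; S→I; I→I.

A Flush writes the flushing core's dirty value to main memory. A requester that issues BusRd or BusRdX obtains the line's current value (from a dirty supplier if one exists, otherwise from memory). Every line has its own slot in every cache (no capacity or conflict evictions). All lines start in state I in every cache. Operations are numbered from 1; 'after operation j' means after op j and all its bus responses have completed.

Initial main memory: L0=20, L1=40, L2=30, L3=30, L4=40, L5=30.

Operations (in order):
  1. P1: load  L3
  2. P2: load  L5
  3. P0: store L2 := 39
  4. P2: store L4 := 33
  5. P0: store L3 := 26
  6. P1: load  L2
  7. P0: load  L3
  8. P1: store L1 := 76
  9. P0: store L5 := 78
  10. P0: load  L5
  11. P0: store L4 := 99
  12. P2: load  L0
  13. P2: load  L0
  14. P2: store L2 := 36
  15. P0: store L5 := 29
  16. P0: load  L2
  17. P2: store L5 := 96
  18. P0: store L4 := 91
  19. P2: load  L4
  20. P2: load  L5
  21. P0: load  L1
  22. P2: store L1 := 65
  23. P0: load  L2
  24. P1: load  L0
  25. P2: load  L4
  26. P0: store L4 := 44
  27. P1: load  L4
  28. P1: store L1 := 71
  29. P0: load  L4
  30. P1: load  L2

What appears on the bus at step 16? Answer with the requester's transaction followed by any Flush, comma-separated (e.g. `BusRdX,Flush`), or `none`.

  op1 P1: load  L3 → I/S/I on L3; bus BusRd; mem=30
  op2 P2: load  L5 → I/I/S on L5; bus BusRd; mem=30
  op3 P0: store L2 := 39 → M/I/I on L2; bus BusRdX; mem=30
  op4 P2: store L4 := 33 → I/I/M on L4; bus BusRdX; mem=40
  op5 P0: store L3 := 26 → M/I/I on L3; bus BusRdX; mem=30
  op6 P1: load  L2 → S/S/I on L2; bus BusRd Flush; mem=39
  op7 P0: load  L3 → M/I/I on L3; bus (none); mem=30
  op8 P1: store L1 := 76 → I/M/I on L1; bus BusRdX; mem=40
  op9 P0: store L5 := 78 → M/I/I on L5; bus BusRdX; mem=30
  op10 P0: load  L5 → M/I/I on L5; bus (none); mem=30
  op11 P0: store L4 := 99 → M/I/I on L4; bus BusRdX Flush; mem=33
  op12 P2: load  L0 → I/I/S on L0; bus BusRd; mem=20
  op13 P2: load  L0 → I/I/S on L0; bus (none); mem=20
  op14 P2: store L2 := 36 → I/I/M on L2; bus BusRdX; mem=39
  op15 P0: store L5 := 29 → M/I/I on L5; bus (none); mem=30
  op16 P0: load  L2 → S/I/S on L2; bus BusRd Flush; mem=36
  op17 P2: store L5 := 96 → I/I/M on L5; bus BusRdX Flush; mem=29
  op18 P0: store L4 := 91 → M/I/I on L4; bus (none); mem=33
  op19 P2: load  L4 → S/I/S on L4; bus BusRd Flush; mem=91
  op20 P2: load  L5 → I/I/M on L5; bus (none); mem=29
  op21 P0: load  L1 → S/S/I on L1; bus BusRd Flush; mem=76
  op22 P2: store L1 := 65 → I/I/M on L1; bus BusRdX; mem=76
  op23 P0: load  L2 → S/I/S on L2; bus (none); mem=36
  op24 P1: load  L0 → I/S/S on L0; bus BusRd; mem=20
  op25 P2: load  L4 → S/I/S on L4; bus (none); mem=91
  op26 P0: store L4 := 44 → M/I/I on L4; bus BusRdX; mem=91
  op27 P1: load  L4 → S/S/I on L4; bus BusRd Flush; mem=44
  op28 P1: store L1 := 71 → I/M/I on L1; bus BusRdX Flush; mem=65
  op29 P0: load  L4 → S/S/I on L4; bus (none); mem=44
  op30 P1: load  L2 → S/S/S on L2; bus BusRd; mem=36

bus = BusRd,Flush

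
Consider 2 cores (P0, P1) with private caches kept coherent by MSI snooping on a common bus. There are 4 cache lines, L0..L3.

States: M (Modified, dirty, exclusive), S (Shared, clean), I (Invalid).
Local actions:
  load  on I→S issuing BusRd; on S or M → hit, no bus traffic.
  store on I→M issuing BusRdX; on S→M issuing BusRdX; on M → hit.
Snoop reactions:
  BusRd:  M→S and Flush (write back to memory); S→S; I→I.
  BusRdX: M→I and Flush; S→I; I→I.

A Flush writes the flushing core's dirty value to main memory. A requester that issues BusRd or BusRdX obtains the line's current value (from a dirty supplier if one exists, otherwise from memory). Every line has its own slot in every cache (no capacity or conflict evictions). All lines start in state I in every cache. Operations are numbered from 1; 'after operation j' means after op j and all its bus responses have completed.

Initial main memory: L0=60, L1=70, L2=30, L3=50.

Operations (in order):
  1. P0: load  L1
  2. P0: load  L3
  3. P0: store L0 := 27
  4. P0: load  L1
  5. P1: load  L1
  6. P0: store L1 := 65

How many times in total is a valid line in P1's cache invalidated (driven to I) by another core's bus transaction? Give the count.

invalidations = 1

  op1 P0: load  L1 → S/I on L1; bus BusRd; mem=70
  op2 P0: load  L3 → S/I on L3; bus BusRd; mem=50
  op3 P0: store L0 := 27 → M/I on L0; bus BusRdX; mem=60
  op4 P0: load  L1 → S/I on L1; bus (none); mem=70
  op5 P1: load  L1 → S/S on L1; bus BusRd; mem=70
  op6 P0: store L1 := 65 → M/I on L1; bus BusRdX; mem=70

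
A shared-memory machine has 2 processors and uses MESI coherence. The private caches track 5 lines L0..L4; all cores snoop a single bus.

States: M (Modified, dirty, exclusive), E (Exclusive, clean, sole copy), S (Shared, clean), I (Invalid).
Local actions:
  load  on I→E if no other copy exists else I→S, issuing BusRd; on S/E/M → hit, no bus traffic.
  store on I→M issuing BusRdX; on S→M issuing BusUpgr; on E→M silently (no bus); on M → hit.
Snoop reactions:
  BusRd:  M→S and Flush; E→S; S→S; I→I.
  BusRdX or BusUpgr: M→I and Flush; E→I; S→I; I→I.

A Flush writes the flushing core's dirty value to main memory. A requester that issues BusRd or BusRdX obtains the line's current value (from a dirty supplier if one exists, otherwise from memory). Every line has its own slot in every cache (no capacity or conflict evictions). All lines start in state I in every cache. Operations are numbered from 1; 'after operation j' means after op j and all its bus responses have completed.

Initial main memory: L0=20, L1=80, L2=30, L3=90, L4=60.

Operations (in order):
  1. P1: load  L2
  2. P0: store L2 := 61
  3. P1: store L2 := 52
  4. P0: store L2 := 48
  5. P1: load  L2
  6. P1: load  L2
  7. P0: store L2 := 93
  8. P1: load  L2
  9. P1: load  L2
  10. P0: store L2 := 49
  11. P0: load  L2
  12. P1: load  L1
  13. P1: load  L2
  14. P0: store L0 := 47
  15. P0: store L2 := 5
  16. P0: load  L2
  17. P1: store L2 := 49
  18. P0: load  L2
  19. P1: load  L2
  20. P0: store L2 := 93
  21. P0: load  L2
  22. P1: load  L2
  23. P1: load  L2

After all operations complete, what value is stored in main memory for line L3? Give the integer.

  op1 P1: load  L2 → I/E on L2; bus BusRd; mem=30
  op2 P0: store L2 := 61 → M/I on L2; bus BusRdX; mem=30
  op3 P1: store L2 := 52 → I/M on L2; bus BusRdX Flush; mem=61
  op4 P0: store L2 := 48 → M/I on L2; bus BusRdX Flush; mem=52
  op5 P1: load  L2 → S/S on L2; bus BusRd Flush; mem=48
  op6 P1: load  L2 → S/S on L2; bus (none); mem=48
  op7 P0: store L2 := 93 → M/I on L2; bus BusUpgr; mem=48
  op8 P1: load  L2 → S/S on L2; bus BusRd Flush; mem=93
  op9 P1: load  L2 → S/S on L2; bus (none); mem=93
  op10 P0: store L2 := 49 → M/I on L2; bus BusUpgr; mem=93
  op11 P0: load  L2 → M/I on L2; bus (none); mem=93
  op12 P1: load  L1 → I/E on L1; bus BusRd; mem=80
  op13 P1: load  L2 → S/S on L2; bus BusRd Flush; mem=49
  op14 P0: store L0 := 47 → M/I on L0; bus BusRdX; mem=20
  op15 P0: store L2 := 5 → M/I on L2; bus BusUpgr; mem=49
  op16 P0: load  L2 → M/I on L2; bus (none); mem=49
  op17 P1: store L2 := 49 → I/M on L2; bus BusRdX Flush; mem=5
  op18 P0: load  L2 → S/S on L2; bus BusRd Flush; mem=49
  op19 P1: load  L2 → S/S on L2; bus (none); mem=49
  op20 P0: store L2 := 93 → M/I on L2; bus BusUpgr; mem=49
  op21 P0: load  L2 → M/I on L2; bus (none); mem=49
  op22 P1: load  L2 → S/S on L2; bus BusRd Flush; mem=93
  op23 P1: load  L2 → S/S on L2; bus (none); mem=93

memory[L3] = 90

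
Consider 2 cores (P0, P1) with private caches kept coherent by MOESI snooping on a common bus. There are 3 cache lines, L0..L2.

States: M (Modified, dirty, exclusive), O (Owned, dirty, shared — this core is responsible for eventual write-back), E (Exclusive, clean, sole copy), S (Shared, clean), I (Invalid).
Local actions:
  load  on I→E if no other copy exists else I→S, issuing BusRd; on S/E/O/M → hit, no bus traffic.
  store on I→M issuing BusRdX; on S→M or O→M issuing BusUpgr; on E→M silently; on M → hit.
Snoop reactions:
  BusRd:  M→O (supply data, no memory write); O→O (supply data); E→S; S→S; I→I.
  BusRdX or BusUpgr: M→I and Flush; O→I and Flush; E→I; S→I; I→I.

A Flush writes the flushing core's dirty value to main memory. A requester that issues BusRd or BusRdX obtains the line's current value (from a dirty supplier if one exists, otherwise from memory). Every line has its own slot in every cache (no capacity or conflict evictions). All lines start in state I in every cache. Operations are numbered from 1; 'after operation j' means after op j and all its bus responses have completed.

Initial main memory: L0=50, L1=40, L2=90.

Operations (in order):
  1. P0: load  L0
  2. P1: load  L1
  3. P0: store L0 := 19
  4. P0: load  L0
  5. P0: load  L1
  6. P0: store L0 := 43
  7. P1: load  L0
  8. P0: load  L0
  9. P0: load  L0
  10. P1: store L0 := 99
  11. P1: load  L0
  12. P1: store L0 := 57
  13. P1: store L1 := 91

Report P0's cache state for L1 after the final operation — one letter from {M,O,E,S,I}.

state = I

1. P0: load  L0  bus=[BusRd]  L0: P0=E P1=I  mem[L0]=50
2. P1: load  L1  bus=[BusRd]  L1: P0=I P1=E  mem[L1]=40
3. P0: store L0 := 19  bus=[-]  L0: P0=M P1=I  mem[L0]=50
4. P0: load  L0  bus=[-]  L0: P0=M P1=I  mem[L0]=50
5. P0: load  L1  bus=[BusRd]  L1: P0=S P1=S  mem[L1]=40
6. P0: store L0 := 43  bus=[-]  L0: P0=M P1=I  mem[L0]=50
7. P1: load  L0  bus=[BusRd]  L0: P0=O P1=S  mem[L0]=50
8. P0: load  L0  bus=[-]  L0: P0=O P1=S  mem[L0]=50
9. P0: load  L0  bus=[-]  L0: P0=O P1=S  mem[L0]=50
10. P1: store L0 := 99  bus=[BusUpgr,Flush]  L0: P0=I P1=M  mem[L0]=43
11. P1: load  L0  bus=[-]  L0: P0=I P1=M  mem[L0]=43
12. P1: store L0 := 57  bus=[-]  L0: P0=I P1=M  mem[L0]=43
13. P1: store L1 := 91  bus=[BusUpgr]  L1: P0=I P1=M  mem[L1]=40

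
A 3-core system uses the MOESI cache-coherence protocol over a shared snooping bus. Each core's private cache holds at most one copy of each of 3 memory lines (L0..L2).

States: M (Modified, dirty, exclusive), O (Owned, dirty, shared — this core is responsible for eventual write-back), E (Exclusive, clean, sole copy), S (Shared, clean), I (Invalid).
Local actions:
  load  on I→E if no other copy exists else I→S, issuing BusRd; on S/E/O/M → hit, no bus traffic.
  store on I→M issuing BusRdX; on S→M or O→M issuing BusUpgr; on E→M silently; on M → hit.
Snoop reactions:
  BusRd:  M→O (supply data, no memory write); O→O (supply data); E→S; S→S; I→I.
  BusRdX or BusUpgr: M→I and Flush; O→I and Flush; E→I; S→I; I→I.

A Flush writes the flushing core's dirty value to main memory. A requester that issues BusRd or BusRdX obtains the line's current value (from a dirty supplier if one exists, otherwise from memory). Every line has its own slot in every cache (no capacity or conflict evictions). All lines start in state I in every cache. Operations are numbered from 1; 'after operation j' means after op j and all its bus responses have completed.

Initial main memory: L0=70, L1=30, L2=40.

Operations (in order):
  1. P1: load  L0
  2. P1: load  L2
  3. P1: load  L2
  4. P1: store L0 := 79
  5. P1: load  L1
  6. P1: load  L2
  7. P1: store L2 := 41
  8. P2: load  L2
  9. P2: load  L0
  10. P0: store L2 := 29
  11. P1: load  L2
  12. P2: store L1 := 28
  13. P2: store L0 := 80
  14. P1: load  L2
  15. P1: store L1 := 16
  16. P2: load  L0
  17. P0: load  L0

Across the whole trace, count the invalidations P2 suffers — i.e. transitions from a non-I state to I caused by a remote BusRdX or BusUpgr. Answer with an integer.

invalidations = 2

step 1: P1: load  L0  ⟶  IEI  (L0)  txn=BusRd  M[L0]=70
step 2: P1: load  L2  ⟶  IEI  (L2)  txn=BusRd  M[L2]=40
step 3: P1: load  L2  ⟶  IEI  (L2)  txn=∅  M[L2]=40
step 4: P1: store L0 := 79  ⟶  IMI  (L0)  txn=∅  M[L0]=70
step 5: P1: load  L1  ⟶  IEI  (L1)  txn=BusRd  M[L1]=30
step 6: P1: load  L2  ⟶  IEI  (L2)  txn=∅  M[L2]=40
step 7: P1: store L2 := 41  ⟶  IMI  (L2)  txn=∅  M[L2]=40
step 8: P2: load  L2  ⟶  IOS  (L2)  txn=BusRd  M[L2]=40
step 9: P2: load  L0  ⟶  IOS  (L0)  txn=BusRd  M[L0]=70
step 10: P0: store L2 := 29  ⟶  MII  (L2)  txn=BusRdX+Flush  M[L2]=41
step 11: P1: load  L2  ⟶  OSI  (L2)  txn=BusRd  M[L2]=41
step 12: P2: store L1 := 28  ⟶  IIM  (L1)  txn=BusRdX  M[L1]=30
step 13: P2: store L0 := 80  ⟶  IIM  (L0)  txn=BusUpgr+Flush  M[L0]=79
step 14: P1: load  L2  ⟶  OSI  (L2)  txn=∅  M[L2]=41
step 15: P1: store L1 := 16  ⟶  IMI  (L1)  txn=BusRdX+Flush  M[L1]=28
step 16: P2: load  L0  ⟶  IIM  (L0)  txn=∅  M[L0]=79
step 17: P0: load  L0  ⟶  SIO  (L0)  txn=BusRd  M[L0]=79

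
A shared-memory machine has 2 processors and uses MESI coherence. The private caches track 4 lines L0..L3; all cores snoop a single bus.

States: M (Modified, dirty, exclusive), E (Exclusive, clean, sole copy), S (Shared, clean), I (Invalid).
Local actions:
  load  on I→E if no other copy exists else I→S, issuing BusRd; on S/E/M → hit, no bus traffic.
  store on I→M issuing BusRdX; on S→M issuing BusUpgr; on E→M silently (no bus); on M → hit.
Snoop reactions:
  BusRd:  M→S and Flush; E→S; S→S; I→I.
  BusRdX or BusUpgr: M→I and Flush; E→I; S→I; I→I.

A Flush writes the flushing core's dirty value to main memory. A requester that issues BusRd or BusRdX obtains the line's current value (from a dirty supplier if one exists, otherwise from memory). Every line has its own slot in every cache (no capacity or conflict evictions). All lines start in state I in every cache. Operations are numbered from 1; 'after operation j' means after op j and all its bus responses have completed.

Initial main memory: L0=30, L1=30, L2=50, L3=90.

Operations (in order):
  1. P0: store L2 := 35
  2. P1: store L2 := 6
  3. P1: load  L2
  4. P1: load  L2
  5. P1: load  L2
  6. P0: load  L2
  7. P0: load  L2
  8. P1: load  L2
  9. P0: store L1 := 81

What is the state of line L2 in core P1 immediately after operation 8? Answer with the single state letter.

  op1 P0: store L2 := 35 → M/I on L2; bus BusRdX; mem=50
  op2 P1: store L2 := 6 → I/M on L2; bus BusRdX Flush; mem=35
  op3 P1: load  L2 → I/M on L2; bus (none); mem=35
  op4 P1: load  L2 → I/M on L2; bus (none); mem=35
  op5 P1: load  L2 → I/M on L2; bus (none); mem=35
  op6 P0: load  L2 → S/S on L2; bus BusRd Flush; mem=6
  op7 P0: load  L2 → S/S on L2; bus (none); mem=6
  op8 P1: load  L2 → S/S on L2; bus (none); mem=6
  op9 P0: store L1 := 81 → M/I on L1; bus BusRdX; mem=30

state = S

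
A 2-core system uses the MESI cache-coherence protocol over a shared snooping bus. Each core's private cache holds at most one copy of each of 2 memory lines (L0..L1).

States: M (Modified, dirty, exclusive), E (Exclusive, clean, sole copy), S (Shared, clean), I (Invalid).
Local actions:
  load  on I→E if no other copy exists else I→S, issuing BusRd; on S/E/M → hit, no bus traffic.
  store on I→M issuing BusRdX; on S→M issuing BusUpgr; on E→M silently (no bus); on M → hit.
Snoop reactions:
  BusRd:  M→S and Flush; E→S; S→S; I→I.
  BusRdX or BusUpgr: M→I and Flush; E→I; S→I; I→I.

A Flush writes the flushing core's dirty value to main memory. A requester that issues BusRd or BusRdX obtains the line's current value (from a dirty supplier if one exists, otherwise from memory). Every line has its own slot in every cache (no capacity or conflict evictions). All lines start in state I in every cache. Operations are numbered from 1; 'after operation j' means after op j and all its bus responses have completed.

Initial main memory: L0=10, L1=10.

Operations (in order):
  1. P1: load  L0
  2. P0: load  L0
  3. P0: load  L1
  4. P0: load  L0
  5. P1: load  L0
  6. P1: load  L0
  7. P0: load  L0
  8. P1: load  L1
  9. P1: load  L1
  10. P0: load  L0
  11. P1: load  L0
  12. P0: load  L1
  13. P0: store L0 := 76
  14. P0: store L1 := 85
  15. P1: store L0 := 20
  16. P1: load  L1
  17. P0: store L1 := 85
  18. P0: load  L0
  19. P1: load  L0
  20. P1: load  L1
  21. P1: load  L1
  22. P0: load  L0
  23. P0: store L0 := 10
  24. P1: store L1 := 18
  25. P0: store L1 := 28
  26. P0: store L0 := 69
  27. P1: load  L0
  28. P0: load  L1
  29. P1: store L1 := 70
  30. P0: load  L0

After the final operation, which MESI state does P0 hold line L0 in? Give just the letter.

step 1: P1: load  L0  ⟶  IE  (L0)  txn=BusRd  M[L0]=10
step 2: P0: load  L0  ⟶  SS  (L0)  txn=BusRd  M[L0]=10
step 3: P0: load  L1  ⟶  EI  (L1)  txn=BusRd  M[L1]=10
step 4: P0: load  L0  ⟶  SS  (L0)  txn=∅  M[L0]=10
step 5: P1: load  L0  ⟶  SS  (L0)  txn=∅  M[L0]=10
step 6: P1: load  L0  ⟶  SS  (L0)  txn=∅  M[L0]=10
step 7: P0: load  L0  ⟶  SS  (L0)  txn=∅  M[L0]=10
step 8: P1: load  L1  ⟶  SS  (L1)  txn=BusRd  M[L1]=10
step 9: P1: load  L1  ⟶  SS  (L1)  txn=∅  M[L1]=10
step 10: P0: load  L0  ⟶  SS  (L0)  txn=∅  M[L0]=10
step 11: P1: load  L0  ⟶  SS  (L0)  txn=∅  M[L0]=10
step 12: P0: load  L1  ⟶  SS  (L1)  txn=∅  M[L1]=10
step 13: P0: store L0 := 76  ⟶  MI  (L0)  txn=BusUpgr  M[L0]=10
step 14: P0: store L1 := 85  ⟶  MI  (L1)  txn=BusUpgr  M[L1]=10
step 15: P1: store L0 := 20  ⟶  IM  (L0)  txn=BusRdX+Flush  M[L0]=76
step 16: P1: load  L1  ⟶  SS  (L1)  txn=BusRd+Flush  M[L1]=85
step 17: P0: store L1 := 85  ⟶  MI  (L1)  txn=BusUpgr  M[L1]=85
step 18: P0: load  L0  ⟶  SS  (L0)  txn=BusRd+Flush  M[L0]=20
step 19: P1: load  L0  ⟶  SS  (L0)  txn=∅  M[L0]=20
step 20: P1: load  L1  ⟶  SS  (L1)  txn=BusRd+Flush  M[L1]=85
step 21: P1: load  L1  ⟶  SS  (L1)  txn=∅  M[L1]=85
step 22: P0: load  L0  ⟶  SS  (L0)  txn=∅  M[L0]=20
step 23: P0: store L0 := 10  ⟶  MI  (L0)  txn=BusUpgr  M[L0]=20
step 24: P1: store L1 := 18  ⟶  IM  (L1)  txn=BusUpgr  M[L1]=85
step 25: P0: store L1 := 28  ⟶  MI  (L1)  txn=BusRdX+Flush  M[L1]=18
step 26: P0: store L0 := 69  ⟶  MI  (L0)  txn=∅  M[L0]=20
step 27: P1: load  L0  ⟶  SS  (L0)  txn=BusRd+Flush  M[L0]=69
step 28: P0: load  L1  ⟶  MI  (L1)  txn=∅  M[L1]=18
step 29: P1: store L1 := 70  ⟶  IM  (L1)  txn=BusRdX+Flush  M[L1]=28
step 30: P0: load  L0  ⟶  SS  (L0)  txn=∅  M[L0]=69

state = S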